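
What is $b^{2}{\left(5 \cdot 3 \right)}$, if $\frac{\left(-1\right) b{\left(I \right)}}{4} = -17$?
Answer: $4624$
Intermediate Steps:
$b{\left(I \right)} = 68$ ($b{\left(I \right)} = \left(-4\right) \left(-17\right) = 68$)
$b^{2}{\left(5 \cdot 3 \right)} = 68^{2} = 4624$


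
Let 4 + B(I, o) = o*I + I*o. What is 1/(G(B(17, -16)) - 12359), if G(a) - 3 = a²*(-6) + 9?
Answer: -1/1814171 ≈ -5.5122e-7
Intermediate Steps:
B(I, o) = -4 + 2*I*o (B(I, o) = -4 + (o*I + I*o) = -4 + (I*o + I*o) = -4 + 2*I*o)
G(a) = 12 - 6*a² (G(a) = 3 + (a²*(-6) + 9) = 3 + (-6*a² + 9) = 3 + (9 - 6*a²) = 12 - 6*a²)
1/(G(B(17, -16)) - 12359) = 1/((12 - 6*(-4 + 2*17*(-16))²) - 12359) = 1/((12 - 6*(-4 - 544)²) - 12359) = 1/((12 - 6*(-548)²) - 12359) = 1/((12 - 6*300304) - 12359) = 1/((12 - 1801824) - 12359) = 1/(-1801812 - 12359) = 1/(-1814171) = -1/1814171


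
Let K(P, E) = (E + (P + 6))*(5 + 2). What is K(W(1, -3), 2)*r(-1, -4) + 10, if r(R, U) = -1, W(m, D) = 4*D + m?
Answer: 31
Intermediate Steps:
W(m, D) = m + 4*D
K(P, E) = 42 + 7*E + 7*P (K(P, E) = (E + (6 + P))*7 = (6 + E + P)*7 = 42 + 7*E + 7*P)
K(W(1, -3), 2)*r(-1, -4) + 10 = (42 + 7*2 + 7*(1 + 4*(-3)))*(-1) + 10 = (42 + 14 + 7*(1 - 12))*(-1) + 10 = (42 + 14 + 7*(-11))*(-1) + 10 = (42 + 14 - 77)*(-1) + 10 = -21*(-1) + 10 = 21 + 10 = 31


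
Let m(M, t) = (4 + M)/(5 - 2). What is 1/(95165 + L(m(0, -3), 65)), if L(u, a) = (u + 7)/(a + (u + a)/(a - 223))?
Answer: 30611/2913099765 ≈ 1.0508e-5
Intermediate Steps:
m(M, t) = 4/3 + M/3 (m(M, t) = (4 + M)/3 = (4 + M)*(1/3) = 4/3 + M/3)
L(u, a) = (7 + u)/(a + (a + u)/(-223 + a))
1/(95165 + L(m(0, -3), 65)) = 1/(95165 + (-1561 - 223*(4/3 + (1/3)*0) + 7*65 + 65*(4/3 + (1/3)*0))/((4/3 + (1/3)*0) + 65**2 - 222*65)) = 1/(95165 + (-1561 - 223*(4/3 + 0) + 455 + 65*(4/3 + 0))/((4/3 + 0) + 4225 - 14430)) = 1/(95165 + (-1561 - 223*4/3 + 455 + 65*(4/3))/(4/3 + 4225 - 14430)) = 1/(95165 + (-1561 - 892/3 + 455 + 260/3)/(-30611/3)) = 1/(95165 - 3/30611*(-3950/3)) = 1/(95165 + 3950/30611) = 1/(2913099765/30611) = 30611/2913099765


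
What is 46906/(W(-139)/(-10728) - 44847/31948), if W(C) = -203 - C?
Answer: -2009559422808/59884243 ≈ -33557.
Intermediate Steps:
46906/(W(-139)/(-10728) - 44847/31948) = 46906/((-203 - 1*(-139))/(-10728) - 44847/31948) = 46906/((-203 + 139)*(-1/10728) - 44847*1/31948) = 46906/(-64*(-1/10728) - 44847/31948) = 46906/(8/1341 - 44847/31948) = 46906/(-59884243/42842268) = 46906*(-42842268/59884243) = -2009559422808/59884243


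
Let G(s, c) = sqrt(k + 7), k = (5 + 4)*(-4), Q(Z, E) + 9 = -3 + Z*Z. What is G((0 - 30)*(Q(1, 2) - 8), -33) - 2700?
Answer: -2700 + I*sqrt(29) ≈ -2700.0 + 5.3852*I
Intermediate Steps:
Q(Z, E) = -12 + Z**2 (Q(Z, E) = -9 + (-3 + Z*Z) = -9 + (-3 + Z**2) = -12 + Z**2)
k = -36 (k = 9*(-4) = -36)
G(s, c) = I*sqrt(29) (G(s, c) = sqrt(-36 + 7) = sqrt(-29) = I*sqrt(29))
G((0 - 30)*(Q(1, 2) - 8), -33) - 2700 = I*sqrt(29) - 2700 = -2700 + I*sqrt(29)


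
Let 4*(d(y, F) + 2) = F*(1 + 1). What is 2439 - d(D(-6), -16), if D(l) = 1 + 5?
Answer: 2449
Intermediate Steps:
D(l) = 6
d(y, F) = -2 + F/2 (d(y, F) = -2 + (F*(1 + 1))/4 = -2 + (F*2)/4 = -2 + (2*F)/4 = -2 + F/2)
2439 - d(D(-6), -16) = 2439 - (-2 + (½)*(-16)) = 2439 - (-2 - 8) = 2439 - 1*(-10) = 2439 + 10 = 2449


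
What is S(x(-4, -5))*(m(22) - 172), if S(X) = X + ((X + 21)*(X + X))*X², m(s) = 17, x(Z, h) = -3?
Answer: 151125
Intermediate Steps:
S(X) = X + 2*X³*(21 + X) (S(X) = X + ((21 + X)*(2*X))*X² = X + (2*X*(21 + X))*X² = X + 2*X³*(21 + X))
S(x(-4, -5))*(m(22) - 172) = (-3 + 2*(-3)⁴ + 42*(-3)³)*(17 - 172) = (-3 + 2*81 + 42*(-27))*(-155) = (-3 + 162 - 1134)*(-155) = -975*(-155) = 151125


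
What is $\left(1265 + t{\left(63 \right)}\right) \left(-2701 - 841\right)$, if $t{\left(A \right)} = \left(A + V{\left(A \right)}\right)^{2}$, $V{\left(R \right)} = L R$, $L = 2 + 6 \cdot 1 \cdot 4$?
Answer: $-10252906972$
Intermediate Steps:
$L = 26$ ($L = 2 + 6 \cdot 4 = 2 + 24 = 26$)
$V{\left(R \right)} = 26 R$
$t{\left(A \right)} = 729 A^{2}$ ($t{\left(A \right)} = \left(A + 26 A\right)^{2} = \left(27 A\right)^{2} = 729 A^{2}$)
$\left(1265 + t{\left(63 \right)}\right) \left(-2701 - 841\right) = \left(1265 + 729 \cdot 63^{2}\right) \left(-2701 - 841\right) = \left(1265 + 729 \cdot 3969\right) \left(-3542\right) = \left(1265 + 2893401\right) \left(-3542\right) = 2894666 \left(-3542\right) = -10252906972$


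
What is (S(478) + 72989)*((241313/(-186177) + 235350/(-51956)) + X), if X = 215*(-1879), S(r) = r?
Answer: -47849157417719135511/1612168702 ≈ -2.9680e+10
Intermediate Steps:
X = -403985
(S(478) + 72989)*((241313/(-186177) + 235350/(-51956)) + X) = (478 + 72989)*((241313/(-186177) + 235350/(-51956)) - 403985) = 73467*((241313*(-1/186177) + 235350*(-1/51956)) - 403985) = 73467*((-241313/186177 - 117675/25978) - 403985) = 73467*(-28177207589/4836506106 - 403985) = 73467*(-1953904096439999/4836506106) = -47849157417719135511/1612168702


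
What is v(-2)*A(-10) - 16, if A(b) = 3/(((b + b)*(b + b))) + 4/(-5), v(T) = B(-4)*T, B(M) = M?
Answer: -1117/50 ≈ -22.340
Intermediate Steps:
v(T) = -4*T
A(b) = -4/5 + 3/(4*b**2) (A(b) = 3/(((2*b)*(2*b))) + 4*(-1/5) = 3/((4*b**2)) - 4/5 = 3*(1/(4*b**2)) - 4/5 = 3/(4*b**2) - 4/5 = -4/5 + 3/(4*b**2))
v(-2)*A(-10) - 16 = (-4*(-2))*(-4/5 + (3/4)/(-10)**2) - 16 = 8*(-4/5 + (3/4)*(1/100)) - 16 = 8*(-4/5 + 3/400) - 16 = 8*(-317/400) - 16 = -317/50 - 16 = -1117/50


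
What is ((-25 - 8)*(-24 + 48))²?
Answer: 627264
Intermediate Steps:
((-25 - 8)*(-24 + 48))² = (-33*24)² = (-792)² = 627264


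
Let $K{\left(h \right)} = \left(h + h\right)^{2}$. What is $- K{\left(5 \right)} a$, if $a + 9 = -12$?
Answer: $2100$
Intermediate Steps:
$a = -21$ ($a = -9 - 12 = -21$)
$K{\left(h \right)} = 4 h^{2}$ ($K{\left(h \right)} = \left(2 h\right)^{2} = 4 h^{2}$)
$- K{\left(5 \right)} a = - 4 \cdot 5^{2} \left(-21\right) = - 4 \cdot 25 \left(-21\right) = \left(-1\right) 100 \left(-21\right) = \left(-100\right) \left(-21\right) = 2100$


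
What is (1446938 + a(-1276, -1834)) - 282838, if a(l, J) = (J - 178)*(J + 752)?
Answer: 3341084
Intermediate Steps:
a(l, J) = (-178 + J)*(752 + J)
(1446938 + a(-1276, -1834)) - 282838 = (1446938 + (-133856 + (-1834)² + 574*(-1834))) - 282838 = (1446938 + (-133856 + 3363556 - 1052716)) - 282838 = (1446938 + 2176984) - 282838 = 3623922 - 282838 = 3341084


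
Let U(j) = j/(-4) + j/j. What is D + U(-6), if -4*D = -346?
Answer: 89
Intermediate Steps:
D = 173/2 (D = -¼*(-346) = 173/2 ≈ 86.500)
U(j) = 1 - j/4 (U(j) = j*(-¼) + 1 = -j/4 + 1 = 1 - j/4)
D + U(-6) = 173/2 + (1 - ¼*(-6)) = 173/2 + (1 + 3/2) = 173/2 + 5/2 = 89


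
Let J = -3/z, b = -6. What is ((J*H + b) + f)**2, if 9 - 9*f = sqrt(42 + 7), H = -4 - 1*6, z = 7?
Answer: 8836/3969 ≈ 2.2263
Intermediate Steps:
H = -10 (H = -4 - 6 = -10)
J = -3/7 ≈ -0.42857
f = 2/9 (f = 1 - sqrt(42 + 7)/9 = 1 - sqrt(49)/9 = 1 - 1/9*7 = 1 - 7/9 = 2/9 ≈ 0.22222)
((J*H + b) + f)**2 = ((-3/7*(-10) - 6) + 2/9)**2 = ((30/7 - 6) + 2/9)**2 = (-12/7 + 2/9)**2 = (-94/63)**2 = 8836/3969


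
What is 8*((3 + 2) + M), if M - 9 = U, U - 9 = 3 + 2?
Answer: 224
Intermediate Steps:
U = 14 (U = 9 + (3 + 2) = 9 + 5 = 14)
M = 23 (M = 9 + 14 = 23)
8*((3 + 2) + M) = 8*((3 + 2) + 23) = 8*(5 + 23) = 8*28 = 224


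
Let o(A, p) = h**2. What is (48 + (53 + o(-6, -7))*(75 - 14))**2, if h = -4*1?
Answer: 18122049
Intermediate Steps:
h = -4
o(A, p) = 16 (o(A, p) = (-4)**2 = 16)
(48 + (53 + o(-6, -7))*(75 - 14))**2 = (48 + (53 + 16)*(75 - 14))**2 = (48 + 69*61)**2 = (48 + 4209)**2 = 4257**2 = 18122049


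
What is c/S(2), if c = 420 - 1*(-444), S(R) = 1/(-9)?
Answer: -7776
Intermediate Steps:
S(R) = -⅑
c = 864 (c = 420 + 444 = 864)
c/S(2) = 864/(-⅑) = 864*(-9) = -7776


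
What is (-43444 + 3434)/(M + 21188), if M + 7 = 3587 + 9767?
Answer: -8002/6907 ≈ -1.1585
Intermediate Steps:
M = 13347 (M = -7 + (3587 + 9767) = -7 + 13354 = 13347)
(-43444 + 3434)/(M + 21188) = (-43444 + 3434)/(13347 + 21188) = -40010/34535 = -40010*1/34535 = -8002/6907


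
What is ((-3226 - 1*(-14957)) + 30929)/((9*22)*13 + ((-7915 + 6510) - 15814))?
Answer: -8532/2929 ≈ -2.9129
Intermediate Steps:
((-3226 - 1*(-14957)) + 30929)/((9*22)*13 + ((-7915 + 6510) - 15814)) = ((-3226 + 14957) + 30929)/(198*13 + (-1405 - 15814)) = (11731 + 30929)/(2574 - 17219) = 42660/(-14645) = 42660*(-1/14645) = -8532/2929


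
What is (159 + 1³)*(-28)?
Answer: -4480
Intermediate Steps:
(159 + 1³)*(-28) = (159 + 1)*(-28) = 160*(-28) = -4480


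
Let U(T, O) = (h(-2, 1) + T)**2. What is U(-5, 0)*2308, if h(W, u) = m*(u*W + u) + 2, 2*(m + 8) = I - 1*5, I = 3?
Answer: 83088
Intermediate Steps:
m = -9 (m = -8 + (3 - 1*5)/2 = -8 + (3 - 5)/2 = -8 + (1/2)*(-2) = -8 - 1 = -9)
h(W, u) = 2 - 9*u - 9*W*u (h(W, u) = -9*(u*W + u) + 2 = -9*(W*u + u) + 2 = -9*(u + W*u) + 2 = (-9*u - 9*W*u) + 2 = 2 - 9*u - 9*W*u)
U(T, O) = (11 + T)**2 (U(T, O) = ((2 - 9*1 - 9*(-2)*1) + T)**2 = ((2 - 9 + 18) + T)**2 = (11 + T)**2)
U(-5, 0)*2308 = (11 - 5)**2*2308 = 6**2*2308 = 36*2308 = 83088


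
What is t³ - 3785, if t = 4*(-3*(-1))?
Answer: -2057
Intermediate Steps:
t = 12 (t = 4*3 = 12)
t³ - 3785 = 12³ - 3785 = 1728 - 3785 = -2057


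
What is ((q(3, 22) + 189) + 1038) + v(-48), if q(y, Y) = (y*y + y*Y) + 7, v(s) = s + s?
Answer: 1213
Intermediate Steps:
v(s) = 2*s
q(y, Y) = 7 + y**2 + Y*y (q(y, Y) = (y**2 + Y*y) + 7 = 7 + y**2 + Y*y)
((q(3, 22) + 189) + 1038) + v(-48) = (((7 + 3**2 + 22*3) + 189) + 1038) + 2*(-48) = (((7 + 9 + 66) + 189) + 1038) - 96 = ((82 + 189) + 1038) - 96 = (271 + 1038) - 96 = 1309 - 96 = 1213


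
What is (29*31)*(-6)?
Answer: -5394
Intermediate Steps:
(29*31)*(-6) = 899*(-6) = -5394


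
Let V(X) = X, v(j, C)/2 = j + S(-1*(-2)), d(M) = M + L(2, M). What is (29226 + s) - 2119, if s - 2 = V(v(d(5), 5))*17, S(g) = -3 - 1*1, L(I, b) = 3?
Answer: 27245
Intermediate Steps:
S(g) = -4 (S(g) = -3 - 1 = -4)
d(M) = 3 + M (d(M) = M + 3 = 3 + M)
v(j, C) = -8 + 2*j (v(j, C) = 2*(j - 4) = 2*(-4 + j) = -8 + 2*j)
s = 138 (s = 2 + (-8 + 2*(3 + 5))*17 = 2 + (-8 + 2*8)*17 = 2 + (-8 + 16)*17 = 2 + 8*17 = 2 + 136 = 138)
(29226 + s) - 2119 = (29226 + 138) - 2119 = 29364 - 2119 = 27245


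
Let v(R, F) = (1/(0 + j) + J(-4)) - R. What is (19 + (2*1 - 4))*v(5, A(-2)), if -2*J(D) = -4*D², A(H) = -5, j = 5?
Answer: 2312/5 ≈ 462.40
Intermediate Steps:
J(D) = 2*D² (J(D) = -(-2)*D² = 2*D²)
v(R, F) = 161/5 - R (v(R, F) = (1/(0 + 5) + 2*(-4)²) - R = (1/5 + 2*16) - R = (⅕ + 32) - R = 161/5 - R)
(19 + (2*1 - 4))*v(5, A(-2)) = (19 + (2*1 - 4))*(161/5 - 1*5) = (19 + (2 - 4))*(161/5 - 5) = (19 - 2)*(136/5) = 17*(136/5) = 2312/5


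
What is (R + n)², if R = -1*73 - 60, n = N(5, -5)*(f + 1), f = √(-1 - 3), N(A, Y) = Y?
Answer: 18944 + 2760*I ≈ 18944.0 + 2760.0*I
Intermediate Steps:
f = 2*I (f = √(-4) = 2*I ≈ 2.0*I)
n = -5 - 10*I (n = -5*(2*I + 1) = -5*(1 + 2*I) = -5 - 10*I ≈ -5.0 - 10.0*I)
R = -133 (R = -73 - 60 = -133)
(R + n)² = (-133 + (-5 - 10*I))² = (-138 - 10*I)²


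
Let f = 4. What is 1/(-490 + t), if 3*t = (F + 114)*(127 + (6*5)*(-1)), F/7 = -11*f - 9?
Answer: -3/26399 ≈ -0.00011364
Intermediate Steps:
F = -371 (F = 7*(-11*4 - 9) = 7*(-44 - 9) = 7*(-53) = -371)
t = -24929/3 (t = ((-371 + 114)*(127 + (6*5)*(-1)))/3 = (-257*(127 + 30*(-1)))/3 = (-257*(127 - 30))/3 = (-257*97)/3 = (1/3)*(-24929) = -24929/3 ≈ -8309.7)
1/(-490 + t) = 1/(-490 - 24929/3) = 1/(-26399/3) = -3/26399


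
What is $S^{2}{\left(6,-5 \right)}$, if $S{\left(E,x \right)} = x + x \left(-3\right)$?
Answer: $100$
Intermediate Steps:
$S{\left(E,x \right)} = - 2 x$ ($S{\left(E,x \right)} = x - 3 x = - 2 x$)
$S^{2}{\left(6,-5 \right)} = \left(\left(-2\right) \left(-5\right)\right)^{2} = 10^{2} = 100$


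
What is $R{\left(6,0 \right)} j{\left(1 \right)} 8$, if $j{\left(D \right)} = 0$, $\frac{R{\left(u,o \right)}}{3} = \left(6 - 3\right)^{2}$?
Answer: $0$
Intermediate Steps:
$R{\left(u,o \right)} = 27$ ($R{\left(u,o \right)} = 3 \left(6 - 3\right)^{2} = 3 \cdot 3^{2} = 3 \cdot 9 = 27$)
$R{\left(6,0 \right)} j{\left(1 \right)} 8 = 27 \cdot 0 \cdot 8 = 0 \cdot 8 = 0$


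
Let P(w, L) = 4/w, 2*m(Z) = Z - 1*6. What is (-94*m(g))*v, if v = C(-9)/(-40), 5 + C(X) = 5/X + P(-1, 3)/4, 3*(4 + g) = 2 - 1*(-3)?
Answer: 13865/216 ≈ 64.190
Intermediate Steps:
g = -7/3 (g = -4 + (2 - 1*(-3))/3 = -4 + (2 + 3)/3 = -4 + (⅓)*5 = -4 + 5/3 = -7/3 ≈ -2.3333)
m(Z) = -3 + Z/2 (m(Z) = (Z - 1*6)/2 = (Z - 6)/2 = (-6 + Z)/2 = -3 + Z/2)
C(X) = -6 + 5/X (C(X) = -5 + (5/X + (4/(-1))/4) = -5 + (5/X + (4*(-1))*(¼)) = -5 + (5/X - 4*¼) = -5 + (5/X - 1) = -5 + (-1 + 5/X) = -6 + 5/X)
v = 59/360 (v = (-6 + 5/(-9))/(-40) = (-6 + 5*(-⅑))*(-1/40) = (-6 - 5/9)*(-1/40) = -59/9*(-1/40) = 59/360 ≈ 0.16389)
(-94*m(g))*v = -94*(-3 + (½)*(-7/3))*(59/360) = -94*(-3 - 7/6)*(59/360) = -94*(-25/6)*(59/360) = (1175/3)*(59/360) = 13865/216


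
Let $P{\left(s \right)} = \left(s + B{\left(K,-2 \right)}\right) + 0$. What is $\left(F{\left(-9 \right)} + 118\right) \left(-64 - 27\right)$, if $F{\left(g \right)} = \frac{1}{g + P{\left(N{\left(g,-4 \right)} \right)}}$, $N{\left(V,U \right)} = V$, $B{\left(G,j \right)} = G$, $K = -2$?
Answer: $- \frac{214669}{20} \approx -10733.0$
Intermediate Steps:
$P{\left(s \right)} = -2 + s$ ($P{\left(s \right)} = \left(s - 2\right) + 0 = \left(-2 + s\right) + 0 = -2 + s$)
$F{\left(g \right)} = \frac{1}{-2 + 2 g}$ ($F{\left(g \right)} = \frac{1}{g + \left(-2 + g\right)} = \frac{1}{-2 + 2 g}$)
$\left(F{\left(-9 \right)} + 118\right) \left(-64 - 27\right) = \left(\frac{1}{2 \left(-1 - 9\right)} + 118\right) \left(-64 - 27\right) = \left(\frac{1}{2 \left(-10\right)} + 118\right) \left(-91\right) = \left(\frac{1}{2} \left(- \frac{1}{10}\right) + 118\right) \left(-91\right) = \left(- \frac{1}{20} + 118\right) \left(-91\right) = \frac{2359}{20} \left(-91\right) = - \frac{214669}{20}$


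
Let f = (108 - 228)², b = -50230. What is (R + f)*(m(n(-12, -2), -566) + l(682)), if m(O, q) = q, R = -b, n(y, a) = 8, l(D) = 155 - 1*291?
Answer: -45370260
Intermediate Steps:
f = 14400 (f = (-120)² = 14400)
l(D) = -136 (l(D) = 155 - 291 = -136)
R = 50230 (R = -1*(-50230) = 50230)
(R + f)*(m(n(-12, -2), -566) + l(682)) = (50230 + 14400)*(-566 - 136) = 64630*(-702) = -45370260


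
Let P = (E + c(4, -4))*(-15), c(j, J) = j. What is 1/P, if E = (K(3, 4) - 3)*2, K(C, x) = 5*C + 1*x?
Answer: -1/540 ≈ -0.0018519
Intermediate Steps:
K(C, x) = x + 5*C (K(C, x) = 5*C + x = x + 5*C)
E = 32 (E = ((4 + 5*3) - 3)*2 = ((4 + 15) - 3)*2 = (19 - 3)*2 = 16*2 = 32)
P = -540 (P = (32 + 4)*(-15) = 36*(-15) = -540)
1/P = 1/(-540) = -1/540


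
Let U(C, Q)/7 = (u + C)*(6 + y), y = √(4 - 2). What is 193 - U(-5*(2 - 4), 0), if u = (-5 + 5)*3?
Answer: -227 - 70*√2 ≈ -326.00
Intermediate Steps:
y = √2 ≈ 1.4142
u = 0 (u = 0*3 = 0)
U(C, Q) = 7*C*(6 + √2) (U(C, Q) = 7*((0 + C)*(6 + √2)) = 7*(C*(6 + √2)) = 7*C*(6 + √2))
193 - U(-5*(2 - 4), 0) = 193 - 7*(-5*(2 - 4))*(6 + √2) = 193 - 7*(-5*(-2))*(6 + √2) = 193 - 7*10*(6 + √2) = 193 - (420 + 70*√2) = 193 + (-420 - 70*√2) = -227 - 70*√2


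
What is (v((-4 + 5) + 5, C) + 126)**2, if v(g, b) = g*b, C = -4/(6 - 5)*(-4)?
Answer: 49284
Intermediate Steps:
C = 16 (C = -4/1*(-4) = -4*1*(-4) = -4*(-4) = 16)
v(g, b) = b*g
(v((-4 + 5) + 5, C) + 126)**2 = (16*((-4 + 5) + 5) + 126)**2 = (16*(1 + 5) + 126)**2 = (16*6 + 126)**2 = (96 + 126)**2 = 222**2 = 49284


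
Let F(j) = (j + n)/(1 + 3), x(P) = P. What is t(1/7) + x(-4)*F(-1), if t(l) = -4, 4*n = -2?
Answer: -5/2 ≈ -2.5000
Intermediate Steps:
n = -1/2 (n = (1/4)*(-2) = -1/2 ≈ -0.50000)
F(j) = -1/8 + j/4 (F(j) = (j - 1/2)/(1 + 3) = (-1/2 + j)/4 = (-1/2 + j)*(1/4) = -1/8 + j/4)
t(1/7) + x(-4)*F(-1) = -4 - 4*(-1/8 + (1/4)*(-1)) = -4 - 4*(-1/8 - 1/4) = -4 - 4*(-3/8) = -4 + 3/2 = -5/2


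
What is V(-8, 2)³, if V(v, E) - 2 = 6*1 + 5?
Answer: 2197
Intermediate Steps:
V(v, E) = 13 (V(v, E) = 2 + (6*1 + 5) = 2 + (6 + 5) = 2 + 11 = 13)
V(-8, 2)³ = 13³ = 2197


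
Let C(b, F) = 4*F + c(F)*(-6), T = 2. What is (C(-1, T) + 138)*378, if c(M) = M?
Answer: 50652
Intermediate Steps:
C(b, F) = -2*F (C(b, F) = 4*F + F*(-6) = 4*F - 6*F = -2*F)
(C(-1, T) + 138)*378 = (-2*2 + 138)*378 = (-4 + 138)*378 = 134*378 = 50652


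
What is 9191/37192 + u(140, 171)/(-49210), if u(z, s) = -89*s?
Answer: 26797741/48163640 ≈ 0.55639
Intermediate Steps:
9191/37192 + u(140, 171)/(-49210) = 9191/37192 - 89*171/(-49210) = 9191*(1/37192) - 15219*(-1/49210) = 9191/37192 + 801/2590 = 26797741/48163640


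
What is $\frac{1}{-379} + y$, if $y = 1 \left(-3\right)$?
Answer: $- \frac{1138}{379} \approx -3.0026$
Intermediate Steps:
$y = -3$
$\frac{1}{-379} + y = \frac{1}{-379} - 3 = - \frac{1}{379} - 3 = - \frac{1138}{379}$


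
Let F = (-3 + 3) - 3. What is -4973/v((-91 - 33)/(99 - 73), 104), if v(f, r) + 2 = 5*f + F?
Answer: 64649/375 ≈ 172.40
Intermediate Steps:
F = -3 (F = 0 - 3 = -3)
v(f, r) = -5 + 5*f (v(f, r) = -2 + (5*f - 3) = -2 + (-3 + 5*f) = -5 + 5*f)
-4973/v((-91 - 33)/(99 - 73), 104) = -4973/(-5 + 5*((-91 - 33)/(99 - 73))) = -4973/(-5 + 5*(-124/26)) = -4973/(-5 + 5*(-124*1/26)) = -4973/(-5 + 5*(-62/13)) = -4973/(-5 - 310/13) = -4973/(-375/13) = -4973*(-13/375) = 64649/375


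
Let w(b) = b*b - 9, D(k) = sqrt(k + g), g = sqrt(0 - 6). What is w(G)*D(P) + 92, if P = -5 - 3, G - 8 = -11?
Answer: 92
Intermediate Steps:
G = -3 (G = 8 - 11 = -3)
g = I*sqrt(6) (g = sqrt(-6) = I*sqrt(6) ≈ 2.4495*I)
P = -8
D(k) = sqrt(k + I*sqrt(6))
w(b) = -9 + b**2 (w(b) = b**2 - 9 = -9 + b**2)
w(G)*D(P) + 92 = (-9 + (-3)**2)*sqrt(-8 + I*sqrt(6)) + 92 = (-9 + 9)*sqrt(-8 + I*sqrt(6)) + 92 = 0*sqrt(-8 + I*sqrt(6)) + 92 = 0 + 92 = 92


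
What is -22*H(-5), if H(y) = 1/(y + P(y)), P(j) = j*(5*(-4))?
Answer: -22/95 ≈ -0.23158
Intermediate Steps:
P(j) = -20*j (P(j) = j*(-20) = -20*j)
H(y) = -1/(19*y) (H(y) = 1/(y - 20*y) = 1/(-19*y) = -1/(19*y))
-22*H(-5) = -(-22)/(19*(-5)) = -(-22)*(-1)/(19*5) = -22*1/95 = -22/95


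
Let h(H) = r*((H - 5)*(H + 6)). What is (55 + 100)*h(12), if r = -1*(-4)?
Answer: 78120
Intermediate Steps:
r = 4
h(H) = 4*(-5 + H)*(6 + H) (h(H) = 4*((H - 5)*(H + 6)) = 4*((-5 + H)*(6 + H)) = 4*(-5 + H)*(6 + H))
(55 + 100)*h(12) = (55 + 100)*(-120 + 4*12 + 4*12²) = 155*(-120 + 48 + 4*144) = 155*(-120 + 48 + 576) = 155*504 = 78120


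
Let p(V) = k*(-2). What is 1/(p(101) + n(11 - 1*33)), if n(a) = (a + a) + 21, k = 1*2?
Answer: -1/27 ≈ -0.037037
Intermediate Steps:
k = 2
n(a) = 21 + 2*a (n(a) = 2*a + 21 = 21 + 2*a)
p(V) = -4 (p(V) = 2*(-2) = -4)
1/(p(101) + n(11 - 1*33)) = 1/(-4 + (21 + 2*(11 - 1*33))) = 1/(-4 + (21 + 2*(11 - 33))) = 1/(-4 + (21 + 2*(-22))) = 1/(-4 + (21 - 44)) = 1/(-4 - 23) = 1/(-27) = -1/27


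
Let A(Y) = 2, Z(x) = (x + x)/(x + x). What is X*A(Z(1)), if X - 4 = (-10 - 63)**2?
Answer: 10666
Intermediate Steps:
Z(x) = 1 (Z(x) = (2*x)/((2*x)) = (2*x)*(1/(2*x)) = 1)
X = 5333 (X = 4 + (-10 - 63)**2 = 4 + (-73)**2 = 4 + 5329 = 5333)
X*A(Z(1)) = 5333*2 = 10666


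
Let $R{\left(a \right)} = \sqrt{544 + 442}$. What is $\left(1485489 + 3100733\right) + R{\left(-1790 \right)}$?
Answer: $4586222 + \sqrt{986} \approx 4.5863 \cdot 10^{6}$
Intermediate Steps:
$R{\left(a \right)} = \sqrt{986}$
$\left(1485489 + 3100733\right) + R{\left(-1790 \right)} = \left(1485489 + 3100733\right) + \sqrt{986} = 4586222 + \sqrt{986}$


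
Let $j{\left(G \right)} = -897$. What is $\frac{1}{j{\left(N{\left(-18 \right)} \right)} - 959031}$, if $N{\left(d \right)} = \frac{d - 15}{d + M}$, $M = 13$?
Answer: $- \frac{1}{959928} \approx -1.0417 \cdot 10^{-6}$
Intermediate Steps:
$N{\left(d \right)} = \frac{-15 + d}{13 + d}$ ($N{\left(d \right)} = \frac{d - 15}{d + 13} = \frac{-15 + d}{13 + d}$)
$\frac{1}{j{\left(N{\left(-18 \right)} \right)} - 959031} = \frac{1}{-897 - 959031} = \frac{1}{-959928} = - \frac{1}{959928}$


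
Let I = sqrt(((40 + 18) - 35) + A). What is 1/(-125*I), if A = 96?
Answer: -sqrt(119)/14875 ≈ -0.00073336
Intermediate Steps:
I = sqrt(119) (I = sqrt(((40 + 18) - 35) + 96) = sqrt((58 - 35) + 96) = sqrt(23 + 96) = sqrt(119) ≈ 10.909)
1/(-125*I) = 1/(-125*sqrt(119)) = -sqrt(119)/14875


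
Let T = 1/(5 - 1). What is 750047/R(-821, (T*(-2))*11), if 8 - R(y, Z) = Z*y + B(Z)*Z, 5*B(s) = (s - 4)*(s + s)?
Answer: -15000940/87851 ≈ -170.75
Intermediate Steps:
B(s) = 2*s*(-4 + s)/5 (B(s) = ((s - 4)*(s + s))/5 = ((-4 + s)*(2*s))/5 = (2*s*(-4 + s))/5 = 2*s*(-4 + s)/5)
T = ¼ (T = 1/4 = ¼ ≈ 0.25000)
R(y, Z) = 8 - Z*y - 2*Z²*(-4 + Z)/5 (R(y, Z) = 8 - (Z*y + (2*Z*(-4 + Z)/5)*Z) = 8 - (Z*y + 2*Z²*(-4 + Z)/5) = 8 + (-Z*y - 2*Z²*(-4 + Z)/5) = 8 - Z*y - 2*Z²*(-4 + Z)/5)
750047/R(-821, (T*(-2))*11) = 750047/(8 - 1*((¼)*(-2))*11*(-821) + 2*(((¼)*(-2))*11)²*(4 - (¼)*(-2)*11)/5) = 750047/(8 - 1*(-½*11)*(-821) + 2*(-½*11)²*(4 - (-1)*11/2)/5) = 750047/(8 - 1*(-11/2)*(-821) + 2*(-11/2)²*(4 - 1*(-11/2))/5) = 750047/(8 - 9031/2 + (⅖)*(121/4)*(4 + 11/2)) = 750047/(8 - 9031/2 + (⅖)*(121/4)*(19/2)) = 750047/(8 - 9031/2 + 2299/20) = 750047/(-87851/20) = 750047*(-20/87851) = -15000940/87851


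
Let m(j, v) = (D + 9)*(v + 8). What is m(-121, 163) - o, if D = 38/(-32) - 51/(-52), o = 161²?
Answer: -5078809/208 ≈ -24417.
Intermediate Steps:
o = 25921
D = -43/208 (D = 38*(-1/32) - 51*(-1/52) = -19/16 + 51/52 = -43/208 ≈ -0.20673)
m(j, v) = 1829/26 + 1829*v/208 (m(j, v) = (-43/208 + 9)*(v + 8) = 1829*(8 + v)/208 = 1829/26 + 1829*v/208)
m(-121, 163) - o = (1829/26 + (1829/208)*163) - 1*25921 = (1829/26 + 298127/208) - 25921 = 312759/208 - 25921 = -5078809/208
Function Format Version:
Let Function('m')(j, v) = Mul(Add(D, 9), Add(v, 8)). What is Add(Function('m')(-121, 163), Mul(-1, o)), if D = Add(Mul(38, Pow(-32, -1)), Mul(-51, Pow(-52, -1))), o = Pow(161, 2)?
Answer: Rational(-5078809, 208) ≈ -24417.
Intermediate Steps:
o = 25921
D = Rational(-43, 208) (D = Add(Mul(38, Rational(-1, 32)), Mul(-51, Rational(-1, 52))) = Add(Rational(-19, 16), Rational(51, 52)) = Rational(-43, 208) ≈ -0.20673)
Function('m')(j, v) = Add(Rational(1829, 26), Mul(Rational(1829, 208), v)) (Function('m')(j, v) = Mul(Add(Rational(-43, 208), 9), Add(v, 8)) = Mul(Rational(1829, 208), Add(8, v)) = Add(Rational(1829, 26), Mul(Rational(1829, 208), v)))
Add(Function('m')(-121, 163), Mul(-1, o)) = Add(Add(Rational(1829, 26), Mul(Rational(1829, 208), 163)), Mul(-1, 25921)) = Add(Add(Rational(1829, 26), Rational(298127, 208)), -25921) = Add(Rational(312759, 208), -25921) = Rational(-5078809, 208)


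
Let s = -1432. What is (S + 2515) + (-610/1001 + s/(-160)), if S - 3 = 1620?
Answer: 83009739/20020 ≈ 4146.3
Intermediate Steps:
S = 1623 (S = 3 + 1620 = 1623)
(S + 2515) + (-610/1001 + s/(-160)) = (1623 + 2515) + (-610/1001 - 1432/(-160)) = 4138 + (-610*1/1001 - 1432*(-1/160)) = 4138 + (-610/1001 + 179/20) = 4138 + 166979/20020 = 83009739/20020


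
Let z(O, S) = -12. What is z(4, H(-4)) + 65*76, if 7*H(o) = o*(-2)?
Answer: 4928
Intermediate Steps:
H(o) = -2*o/7 (H(o) = (o*(-2))/7 = (-2*o)/7 = -2*o/7)
z(4, H(-4)) + 65*76 = -12 + 65*76 = -12 + 4940 = 4928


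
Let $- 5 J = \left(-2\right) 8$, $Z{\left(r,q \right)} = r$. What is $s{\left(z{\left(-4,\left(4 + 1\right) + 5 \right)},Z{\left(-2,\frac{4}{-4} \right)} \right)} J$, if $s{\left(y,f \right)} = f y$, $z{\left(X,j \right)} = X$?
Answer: $\frac{128}{5} \approx 25.6$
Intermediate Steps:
$J = \frac{16}{5}$ ($J = - \frac{\left(-2\right) 8}{5} = \left(- \frac{1}{5}\right) \left(-16\right) = \frac{16}{5} \approx 3.2$)
$s{\left(z{\left(-4,\left(4 + 1\right) + 5 \right)},Z{\left(-2,\frac{4}{-4} \right)} \right)} J = \left(-2\right) \left(-4\right) \frac{16}{5} = 8 \cdot \frac{16}{5} = \frac{128}{5}$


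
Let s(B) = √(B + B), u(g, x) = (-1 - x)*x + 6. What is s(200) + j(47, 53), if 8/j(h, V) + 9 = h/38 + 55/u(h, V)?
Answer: 8011988/422305 ≈ 18.972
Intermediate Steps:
u(g, x) = 6 + x*(-1 - x) (u(g, x) = x*(-1 - x) + 6 = 6 + x*(-1 - x))
s(B) = √2*√B (s(B) = √(2*B) = √2*√B)
j(h, V) = 8/(-9 + 55/(6 - V - V²) + h/38) (j(h, V) = 8/(-9 + (h/38 + 55/(6 - V - V²))) = 8/(-9 + (55/(6 - V - V²) + h/38)) = 8/(-9 + 55/(6 - V - V²) + h/38))
s(200) + j(47, 53) = √2*√200 + 304*(6 - 1*53 - 1*53²)/(38 + 342*53 + 342*53² - 1*47*(-6 + 53 + 53²)) = √2*(10*√2) + 304*(6 - 53 - 1*2809)/(38 + 18126 + 342*2809 - 1*47*(-6 + 53 + 2809)) = 20 + 304*(6 - 53 - 2809)/(38 + 18126 + 960678 - 1*47*2856) = 20 + 304*(-2856)/(38 + 18126 + 960678 - 134232) = 20 + 304*(-2856)/844610 = 20 + 304*(1/844610)*(-2856) = 20 - 434112/422305 = 8011988/422305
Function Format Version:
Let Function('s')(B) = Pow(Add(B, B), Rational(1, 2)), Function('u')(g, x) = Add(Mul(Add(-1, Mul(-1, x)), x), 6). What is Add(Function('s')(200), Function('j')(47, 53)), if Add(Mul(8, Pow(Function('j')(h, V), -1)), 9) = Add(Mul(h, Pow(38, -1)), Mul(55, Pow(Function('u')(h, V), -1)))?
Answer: Rational(8011988, 422305) ≈ 18.972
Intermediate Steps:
Function('u')(g, x) = Add(6, Mul(x, Add(-1, Mul(-1, x)))) (Function('u')(g, x) = Add(Mul(x, Add(-1, Mul(-1, x))), 6) = Add(6, Mul(x, Add(-1, Mul(-1, x)))))
Function('s')(B) = Mul(Pow(2, Rational(1, 2)), Pow(B, Rational(1, 2))) (Function('s')(B) = Pow(Mul(2, B), Rational(1, 2)) = Mul(Pow(2, Rational(1, 2)), Pow(B, Rational(1, 2))))
Function('j')(h, V) = Mul(8, Pow(Add(-9, Mul(55, Pow(Add(6, Mul(-1, V), Mul(-1, Pow(V, 2))), -1)), Mul(Rational(1, 38), h)), -1)) (Function('j')(h, V) = Mul(8, Pow(Add(-9, Add(Mul(h, Pow(38, -1)), Mul(55, Pow(Add(6, Mul(-1, V), Mul(-1, Pow(V, 2))), -1)))), -1)) = Mul(8, Pow(Add(-9, Add(Mul(h, Rational(1, 38)), Mul(55, Pow(Add(6, Mul(-1, V), Mul(-1, Pow(V, 2))), -1)))), -1)) = Mul(8, Pow(Add(-9, Add(Mul(Rational(1, 38), h), Mul(55, Pow(Add(6, Mul(-1, V), Mul(-1, Pow(V, 2))), -1)))), -1)) = Mul(8, Pow(Add(-9, Add(Mul(55, Pow(Add(6, Mul(-1, V), Mul(-1, Pow(V, 2))), -1)), Mul(Rational(1, 38), h))), -1)) = Mul(8, Pow(Add(-9, Mul(55, Pow(Add(6, Mul(-1, V), Mul(-1, Pow(V, 2))), -1)), Mul(Rational(1, 38), h)), -1)))
Add(Function('s')(200), Function('j')(47, 53)) = Add(Mul(Pow(2, Rational(1, 2)), Pow(200, Rational(1, 2))), Mul(304, Pow(Add(38, Mul(342, 53), Mul(342, Pow(53, 2)), Mul(-1, 47, Add(-6, 53, Pow(53, 2)))), -1), Add(6, Mul(-1, 53), Mul(-1, Pow(53, 2))))) = Add(Mul(Pow(2, Rational(1, 2)), Mul(10, Pow(2, Rational(1, 2)))), Mul(304, Pow(Add(38, 18126, Mul(342, 2809), Mul(-1, 47, Add(-6, 53, 2809))), -1), Add(6, -53, Mul(-1, 2809)))) = Add(20, Mul(304, Pow(Add(38, 18126, 960678, Mul(-1, 47, 2856)), -1), Add(6, -53, -2809))) = Add(20, Mul(304, Pow(Add(38, 18126, 960678, -134232), -1), -2856)) = Add(20, Mul(304, Pow(844610, -1), -2856)) = Add(20, Mul(304, Rational(1, 844610), -2856)) = Add(20, Rational(-434112, 422305)) = Rational(8011988, 422305)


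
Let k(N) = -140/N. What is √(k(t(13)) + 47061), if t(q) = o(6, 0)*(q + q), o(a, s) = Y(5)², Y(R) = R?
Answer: √198831815/65 ≈ 216.94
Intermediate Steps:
o(a, s) = 25 (o(a, s) = 5² = 25)
t(q) = 50*q (t(q) = 25*(q + q) = 25*(2*q) = 50*q)
√(k(t(13)) + 47061) = √(-140/(50*13) + 47061) = √(-140/650 + 47061) = √(-140*1/650 + 47061) = √(-14/65 + 47061) = √(3058951/65) = √198831815/65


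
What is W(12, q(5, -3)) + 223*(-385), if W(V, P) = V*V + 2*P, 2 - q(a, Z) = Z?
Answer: -85701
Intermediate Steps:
q(a, Z) = 2 - Z
W(V, P) = V**2 + 2*P
W(12, q(5, -3)) + 223*(-385) = (12**2 + 2*(2 - 1*(-3))) + 223*(-385) = (144 + 2*(2 + 3)) - 85855 = (144 + 2*5) - 85855 = (144 + 10) - 85855 = 154 - 85855 = -85701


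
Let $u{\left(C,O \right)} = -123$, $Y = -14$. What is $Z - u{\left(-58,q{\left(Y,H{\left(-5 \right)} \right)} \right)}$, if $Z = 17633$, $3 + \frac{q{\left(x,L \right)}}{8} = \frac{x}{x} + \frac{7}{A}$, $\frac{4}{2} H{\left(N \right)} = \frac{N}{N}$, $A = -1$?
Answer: $17756$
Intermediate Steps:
$H{\left(N \right)} = \frac{1}{2}$ ($H{\left(N \right)} = \frac{N \frac{1}{N}}{2} = \frac{1}{2} \cdot 1 = \frac{1}{2}$)
$q{\left(x,L \right)} = -72$ ($q{\left(x,L \right)} = -24 + 8 \left(\frac{x}{x} + \frac{7}{-1}\right) = -24 + 8 \left(1 + 7 \left(-1\right)\right) = -24 + 8 \left(1 - 7\right) = -24 + 8 \left(-6\right) = -24 - 48 = -72$)
$Z - u{\left(-58,q{\left(Y,H{\left(-5 \right)} \right)} \right)} = 17633 - -123 = 17633 + 123 = 17756$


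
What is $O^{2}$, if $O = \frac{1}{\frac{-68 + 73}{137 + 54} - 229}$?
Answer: $\frac{36481}{1912662756} \approx 1.9073 \cdot 10^{-5}$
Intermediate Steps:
$O = - \frac{191}{43734}$ ($O = \frac{1}{\frac{5}{191} - 229} = \frac{1}{- \frac{43734}{191}} = - \frac{191}{43734} \approx -0.0043673$)
$O^{2} = \left(- \frac{191}{43734}\right)^{2} = \frac{36481}{1912662756}$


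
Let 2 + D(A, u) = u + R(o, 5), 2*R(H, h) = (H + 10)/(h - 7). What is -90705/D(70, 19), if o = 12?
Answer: -181410/23 ≈ -7887.4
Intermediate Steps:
R(H, h) = (10 + H)/(2*(-7 + h)) (R(H, h) = ((H + 10)/(h - 7))/2 = ((10 + H)/(-7 + h))/2 = (10 + H)/(2*(-7 + h)))
D(A, u) = -15/2 + u (D(A, u) = -2 + (u + (10 + 12)/(2*(-7 + 5))) = -2 + (u + (½)*22/(-2)) = -2 + (u + (½)*(-½)*22) = -2 + (u - 11/2) = -2 + (-11/2 + u) = -15/2 + u)
-90705/D(70, 19) = -90705/(-15/2 + 19) = -90705/23/2 = -90705*2/23 = -181410/23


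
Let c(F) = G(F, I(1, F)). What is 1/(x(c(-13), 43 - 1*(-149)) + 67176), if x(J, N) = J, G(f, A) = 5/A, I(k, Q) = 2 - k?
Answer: 1/67181 ≈ 1.4885e-5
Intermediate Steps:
c(F) = 5 (c(F) = 5/(2 - 1*1) = 5/(2 - 1) = 5/1 = 5*1 = 5)
1/(x(c(-13), 43 - 1*(-149)) + 67176) = 1/(5 + 67176) = 1/67181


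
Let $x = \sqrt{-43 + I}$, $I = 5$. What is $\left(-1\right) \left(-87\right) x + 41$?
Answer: $41 + 87 i \sqrt{38} \approx 41.0 + 536.3 i$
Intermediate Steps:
$x = i \sqrt{38}$ ($x = \sqrt{-43 + 5} = \sqrt{-38} = i \sqrt{38} \approx 6.1644 i$)
$\left(-1\right) \left(-87\right) x + 41 = \left(-1\right) \left(-87\right) i \sqrt{38} + 41 = 87 i \sqrt{38} + 41 = 41 + 87 i \sqrt{38}$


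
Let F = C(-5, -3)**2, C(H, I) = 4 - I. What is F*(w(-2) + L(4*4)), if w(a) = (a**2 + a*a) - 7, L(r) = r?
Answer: 833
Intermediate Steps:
F = 49 (F = (4 - 1*(-3))**2 = (4 + 3)**2 = 7**2 = 49)
w(a) = -7 + 2*a**2 (w(a) = (a**2 + a**2) - 7 = 2*a**2 - 7 = -7 + 2*a**2)
F*(w(-2) + L(4*4)) = 49*((-7 + 2*(-2)**2) + 4*4) = 49*((-7 + 2*4) + 16) = 49*((-7 + 8) + 16) = 49*(1 + 16) = 49*17 = 833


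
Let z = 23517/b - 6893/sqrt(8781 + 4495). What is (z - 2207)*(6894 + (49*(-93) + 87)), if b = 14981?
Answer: -80087869200/14981 - 8354316*sqrt(3319)/3319 ≈ -5.4910e+6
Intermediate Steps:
z = 23517/14981 - 6893*sqrt(3319)/6638 (z = 23517/14981 - 6893/sqrt(8781 + 4495) = 23517*(1/14981) - 6893*sqrt(3319)/6638 = 23517/14981 - 6893*sqrt(3319)/6638 ≈ -58.254)
(z - 2207)*(6894 + (49*(-93) + 87)) = ((23517/14981 - 6893*sqrt(3319)/6638) - 2207)*(6894 + (49*(-93) + 87)) = (-33039550/14981 - 6893*sqrt(3319)/6638)*(6894 + (-4557 + 87)) = (-33039550/14981 - 6893*sqrt(3319)/6638)*(6894 - 4470) = (-33039550/14981 - 6893*sqrt(3319)/6638)*2424 = -80087869200/14981 - 8354316*sqrt(3319)/3319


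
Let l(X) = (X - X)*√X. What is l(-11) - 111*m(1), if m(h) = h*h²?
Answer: -111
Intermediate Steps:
l(X) = 0 (l(X) = 0*√X = 0)
m(h) = h³
l(-11) - 111*m(1) = 0 - 111*1³ = 0 - 111*1 = 0 - 111 = -111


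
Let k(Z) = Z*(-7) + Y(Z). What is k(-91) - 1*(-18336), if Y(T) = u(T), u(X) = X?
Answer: 18882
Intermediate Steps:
Y(T) = T
k(Z) = -6*Z (k(Z) = Z*(-7) + Z = -7*Z + Z = -6*Z)
k(-91) - 1*(-18336) = -6*(-91) - 1*(-18336) = 546 + 18336 = 18882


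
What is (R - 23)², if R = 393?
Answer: 136900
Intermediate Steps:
(R - 23)² = (393 - 23)² = 370² = 136900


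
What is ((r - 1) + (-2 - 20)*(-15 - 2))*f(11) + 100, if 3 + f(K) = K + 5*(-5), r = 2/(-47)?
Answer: -293293/47 ≈ -6240.3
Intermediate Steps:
r = -2/47 (r = 2*(-1/47) = -2/47 ≈ -0.042553)
f(K) = -28 + K (f(K) = -3 + (K + 5*(-5)) = -3 + (K - 25) = -3 + (-25 + K) = -28 + K)
((r - 1) + (-2 - 20)*(-15 - 2))*f(11) + 100 = ((-2/47 - 1) + (-2 - 20)*(-15 - 2))*(-28 + 11) + 100 = (-49/47 - 22*(-17))*(-17) + 100 = (-49/47 + 374)*(-17) + 100 = (17529/47)*(-17) + 100 = -297993/47 + 100 = -293293/47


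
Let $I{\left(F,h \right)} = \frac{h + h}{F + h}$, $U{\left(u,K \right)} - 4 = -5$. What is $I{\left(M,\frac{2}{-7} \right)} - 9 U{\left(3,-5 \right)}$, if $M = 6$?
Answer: $\frac{89}{10} \approx 8.9$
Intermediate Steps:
$U{\left(u,K \right)} = -1$ ($U{\left(u,K \right)} = 4 - 5 = -1$)
$I{\left(F,h \right)} = \frac{2 h}{F + h}$
$I{\left(M,\frac{2}{-7} \right)} - 9 U{\left(3,-5 \right)} = \frac{2 \frac{2}{-7}}{6 + \frac{2}{-7}} - -9 = \frac{2 \cdot 2 \left(- \frac{1}{7}\right)}{6 + 2 \left(- \frac{1}{7}\right)} + 9 = 2 \left(- \frac{2}{7}\right) \frac{1}{6 - \frac{2}{7}} + 9 = 2 \left(- \frac{2}{7}\right) \frac{1}{\frac{40}{7}} + 9 = 2 \left(- \frac{2}{7}\right) \frac{7}{40} + 9 = - \frac{1}{10} + 9 = \frac{89}{10}$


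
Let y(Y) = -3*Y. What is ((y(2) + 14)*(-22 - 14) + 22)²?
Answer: 70756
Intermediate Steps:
((y(2) + 14)*(-22 - 14) + 22)² = ((-3*2 + 14)*(-22 - 14) + 22)² = ((-6 + 14)*(-36) + 22)² = (8*(-36) + 22)² = (-288 + 22)² = (-266)² = 70756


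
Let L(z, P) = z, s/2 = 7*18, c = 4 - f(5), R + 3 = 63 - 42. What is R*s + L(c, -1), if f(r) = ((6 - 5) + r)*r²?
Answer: 4390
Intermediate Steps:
f(r) = r²*(1 + r) (f(r) = (1 + r)*r² = r²*(1 + r))
R = 18 (R = -3 + (63 - 42) = -3 + 21 = 18)
c = -146 (c = 4 - 5²*(1 + 5) = 4 - 25*6 = 4 - 1*150 = 4 - 150 = -146)
s = 252 (s = 2*(7*18) = 2*126 = 252)
R*s + L(c, -1) = 18*252 - 146 = 4536 - 146 = 4390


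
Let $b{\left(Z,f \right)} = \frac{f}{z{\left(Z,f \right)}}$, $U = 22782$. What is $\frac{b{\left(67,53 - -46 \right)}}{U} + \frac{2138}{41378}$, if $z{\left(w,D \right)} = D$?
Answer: $\frac{24374647}{471336798} \approx 0.051714$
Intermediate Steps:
$b{\left(Z,f \right)} = 1$ ($b{\left(Z,f \right)} = \frac{f}{f} = 1$)
$\frac{b{\left(67,53 - -46 \right)}}{U} + \frac{2138}{41378} = 1 \cdot \frac{1}{22782} + \frac{2138}{41378} = 1 \cdot \frac{1}{22782} + 2138 \cdot \frac{1}{41378} = \frac{1}{22782} + \frac{1069}{20689} = \frac{24374647}{471336798}$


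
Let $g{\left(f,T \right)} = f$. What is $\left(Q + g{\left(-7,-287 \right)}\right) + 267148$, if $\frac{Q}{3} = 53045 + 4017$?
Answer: $438327$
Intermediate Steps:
$Q = 171186$ ($Q = 3 \left(53045 + 4017\right) = 3 \cdot 57062 = 171186$)
$\left(Q + g{\left(-7,-287 \right)}\right) + 267148 = \left(171186 - 7\right) + 267148 = 171179 + 267148 = 438327$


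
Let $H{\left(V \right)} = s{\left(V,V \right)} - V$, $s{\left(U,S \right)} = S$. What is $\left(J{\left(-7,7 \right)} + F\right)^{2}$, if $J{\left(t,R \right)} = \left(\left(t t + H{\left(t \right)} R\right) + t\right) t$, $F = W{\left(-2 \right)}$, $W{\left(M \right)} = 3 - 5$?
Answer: $87616$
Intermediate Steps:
$W{\left(M \right)} = -2$
$F = -2$
$H{\left(V \right)} = 0$ ($H{\left(V \right)} = V - V = 0$)
$J{\left(t,R \right)} = t \left(t + t^{2}\right)$ ($J{\left(t,R \right)} = \left(\left(t t + 0 R\right) + t\right) t = \left(\left(t^{2} + 0\right) + t\right) t = \left(t^{2} + t\right) t = \left(t + t^{2}\right) t = t \left(t + t^{2}\right)$)
$\left(J{\left(-7,7 \right)} + F\right)^{2} = \left(\left(-7\right)^{2} \left(1 - 7\right) - 2\right)^{2} = \left(49 \left(-6\right) - 2\right)^{2} = \left(-294 - 2\right)^{2} = \left(-296\right)^{2} = 87616$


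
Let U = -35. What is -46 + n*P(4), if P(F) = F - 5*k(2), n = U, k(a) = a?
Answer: 164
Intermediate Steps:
n = -35
P(F) = -10 + F (P(F) = F - 5*2 = F - 10 = -10 + F)
-46 + n*P(4) = -46 - 35*(-10 + 4) = -46 - 35*(-6) = -46 + 210 = 164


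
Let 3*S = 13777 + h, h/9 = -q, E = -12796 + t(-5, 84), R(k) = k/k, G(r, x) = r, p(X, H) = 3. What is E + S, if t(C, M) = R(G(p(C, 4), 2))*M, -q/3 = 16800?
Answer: 429241/3 ≈ 1.4308e+5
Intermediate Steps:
q = -50400 (q = -3*16800 = -50400)
R(k) = 1
t(C, M) = M (t(C, M) = 1*M = M)
E = -12712 (E = -12796 + 84 = -12712)
h = 453600 (h = 9*(-1*(-50400)) = 9*50400 = 453600)
S = 467377/3 (S = (13777 + 453600)/3 = (1/3)*467377 = 467377/3 ≈ 1.5579e+5)
E + S = -12712 + 467377/3 = 429241/3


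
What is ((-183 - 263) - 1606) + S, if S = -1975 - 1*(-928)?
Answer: -3099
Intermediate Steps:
S = -1047 (S = -1975 + 928 = -1047)
((-183 - 263) - 1606) + S = ((-183 - 263) - 1606) - 1047 = (-446 - 1606) - 1047 = -2052 - 1047 = -3099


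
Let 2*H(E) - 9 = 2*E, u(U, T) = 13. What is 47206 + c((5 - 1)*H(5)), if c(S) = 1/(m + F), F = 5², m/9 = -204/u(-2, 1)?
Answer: 71328253/1511 ≈ 47206.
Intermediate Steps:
H(E) = 9/2 + E (H(E) = 9/2 + (2*E)/2 = 9/2 + E)
m = -1836/13 (m = 9*(-204/13) = -1836/13 ≈ -141.23)
F = 25
c(S) = -13/1511 (c(S) = 1/(-1836/13 + 25) = 1/(-1511/13) = -13/1511)
47206 + c((5 - 1)*H(5)) = 47206 - 13/1511 = 71328253/1511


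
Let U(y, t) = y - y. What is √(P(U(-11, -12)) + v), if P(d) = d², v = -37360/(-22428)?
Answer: 2*√1454705/1869 ≈ 1.2906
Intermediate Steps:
U(y, t) = 0
v = 9340/5607 (v = -37360*(-1/22428) = 9340/5607 ≈ 1.6658)
√(P(U(-11, -12)) + v) = √(0² + 9340/5607) = √(0 + 9340/5607) = √(9340/5607) = 2*√1454705/1869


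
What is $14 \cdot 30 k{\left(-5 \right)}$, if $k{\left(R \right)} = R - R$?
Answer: $0$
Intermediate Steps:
$k{\left(R \right)} = 0$
$14 \cdot 30 k{\left(-5 \right)} = 14 \cdot 30 \cdot 0 = 420 \cdot 0 = 0$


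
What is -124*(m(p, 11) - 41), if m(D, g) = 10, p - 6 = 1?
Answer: 3844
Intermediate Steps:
p = 7 (p = 6 + 1 = 7)
-124*(m(p, 11) - 41) = -124*(10 - 41) = -124*(-31) = 3844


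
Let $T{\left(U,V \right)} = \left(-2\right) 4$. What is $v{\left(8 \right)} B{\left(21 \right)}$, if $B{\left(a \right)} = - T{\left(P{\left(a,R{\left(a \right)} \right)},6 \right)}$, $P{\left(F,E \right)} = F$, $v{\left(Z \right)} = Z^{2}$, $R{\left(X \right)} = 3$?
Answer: $512$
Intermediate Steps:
$T{\left(U,V \right)} = -8$
$B{\left(a \right)} = 8$ ($B{\left(a \right)} = \left(-1\right) \left(-8\right) = 8$)
$v{\left(8 \right)} B{\left(21 \right)} = 8^{2} \cdot 8 = 64 \cdot 8 = 512$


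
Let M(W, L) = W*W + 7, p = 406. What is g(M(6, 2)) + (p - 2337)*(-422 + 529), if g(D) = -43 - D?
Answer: -206703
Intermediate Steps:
M(W, L) = 7 + W² (M(W, L) = W² + 7 = 7 + W²)
g(M(6, 2)) + (p - 2337)*(-422 + 529) = (-43 - (7 + 6²)) + (406 - 2337)*(-422 + 529) = (-43 - (7 + 36)) - 1931*107 = (-43 - 1*43) - 206617 = (-43 - 43) - 206617 = -86 - 206617 = -206703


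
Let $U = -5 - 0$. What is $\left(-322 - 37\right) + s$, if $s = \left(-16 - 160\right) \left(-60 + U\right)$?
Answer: $11081$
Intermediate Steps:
$U = -5$ ($U = -5 + 0 = -5$)
$s = 11440$ ($s = \left(-16 - 160\right) \left(-60 - 5\right) = \left(-176\right) \left(-65\right) = 11440$)
$\left(-322 - 37\right) + s = \left(-322 - 37\right) + 11440 = -359 + 11440 = 11081$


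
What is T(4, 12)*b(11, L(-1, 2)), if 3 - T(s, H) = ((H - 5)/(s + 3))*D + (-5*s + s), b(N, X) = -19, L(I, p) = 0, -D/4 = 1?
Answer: -437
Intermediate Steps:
D = -4 (D = -4*1 = -4)
T(s, H) = 3 + 4*s + 4*(-5 + H)/(3 + s) (T(s, H) = 3 - (((H - 5)/(s + 3))*(-4) + (-5*s + s)) = 3 - (((-5 + H)/(3 + s))*(-4) - 4*s) = 3 - (-4*(-5 + H)/(3 + s) - 4*s) = 3 - (-4*s - 4*(-5 + H)/(3 + s)) = 3 + (4*s + 4*(-5 + H)/(3 + s)) = 3 + 4*s + 4*(-5 + H)/(3 + s))
T(4, 12)*b(11, L(-1, 2)) = ((-11 + 4*12 + 4*4**2 + 15*4)/(3 + 4))*(-19) = ((-11 + 48 + 4*16 + 60)/7)*(-19) = ((-11 + 48 + 64 + 60)/7)*(-19) = ((1/7)*161)*(-19) = 23*(-19) = -437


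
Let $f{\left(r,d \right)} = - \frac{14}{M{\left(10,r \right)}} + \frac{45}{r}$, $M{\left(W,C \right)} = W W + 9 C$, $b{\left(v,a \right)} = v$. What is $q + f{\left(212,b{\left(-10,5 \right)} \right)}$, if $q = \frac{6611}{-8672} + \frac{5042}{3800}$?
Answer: $\frac{42183041009}{54797717600} \approx 0.7698$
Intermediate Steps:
$M{\left(W,C \right)} = W^{2} + 9 C$
$f{\left(r,d \right)} = - \frac{14}{100 + 9 r} + \frac{45}{r}$ ($f{\left(r,d \right)} = - \frac{14}{10^{2} + 9 r} + \frac{45}{r} = - \frac{14}{100 + 9 r} + \frac{45}{r}$)
$q = \frac{2325303}{4119200}$ ($q = 6611 \left(- \frac{1}{8672}\right) + 5042 \cdot \frac{1}{3800} = - \frac{6611}{8672} + \frac{2521}{1900} = \frac{2325303}{4119200} \approx 0.5645$)
$q + f{\left(212,b{\left(-10,5 \right)} \right)} = \frac{2325303}{4119200} + \frac{4500 + 391 \cdot 212}{212 \left(100 + 9 \cdot 212\right)} = \frac{2325303}{4119200} + \frac{4500 + 82892}{212 \left(100 + 1908\right)} = \frac{2325303}{4119200} + \frac{1}{212} \cdot \frac{1}{2008} \cdot 87392 = \frac{2325303}{4119200} + \frac{2731}{13303} = \frac{42183041009}{54797717600}$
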